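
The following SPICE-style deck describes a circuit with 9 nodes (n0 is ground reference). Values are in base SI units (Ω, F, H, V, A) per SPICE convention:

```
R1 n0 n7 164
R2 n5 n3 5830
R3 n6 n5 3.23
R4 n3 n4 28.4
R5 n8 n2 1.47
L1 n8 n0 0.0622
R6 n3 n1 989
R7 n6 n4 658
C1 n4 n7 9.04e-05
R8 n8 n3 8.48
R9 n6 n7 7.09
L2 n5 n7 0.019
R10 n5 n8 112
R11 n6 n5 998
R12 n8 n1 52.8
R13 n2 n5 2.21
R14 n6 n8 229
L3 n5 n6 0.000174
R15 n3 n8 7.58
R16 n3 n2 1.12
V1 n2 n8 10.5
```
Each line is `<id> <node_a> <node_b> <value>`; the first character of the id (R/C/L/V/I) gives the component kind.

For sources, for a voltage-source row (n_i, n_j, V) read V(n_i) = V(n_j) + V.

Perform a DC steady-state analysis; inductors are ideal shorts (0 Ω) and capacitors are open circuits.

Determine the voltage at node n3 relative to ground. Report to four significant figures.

8.200 V

MNA unknowns: 8 node voltages V₁..V_8 plus 4 source currents (L1, L2, L3, V1)
R1: Y=0.006098 on G[0,7]
R2: Y=0.0001715 on G[5,3]
R3: Y=0.3096 on G[6,5]
R4: Y=0.03521 on G[3,4]
R5: Y=0.6803 on G[8,2]
L1: row V8−V0=0, i_L1 at 8,0
R6: Y=0.001011 on G[3,1]
R7: Y=0.001520 on G[6,4]
C1: Y=0.000 on G[4,7]
R8: Y=0.1179 on G[8,3]
R9: Y=0.1410 on G[6,7]
L2: row V5−V7=0, i_L2 at 5,7
R10: Y=0.008929 on G[5,8]
R11: Y=0.001002 on G[6,5]
R12: Y=0.01894 on G[8,1]
R13: Y=0.4525 on G[2,5]
R14: Y=0.004367 on G[6,8]
L3: row V5−V6=0, i_L3 at 5,6
R15: Y=0.1319 on G[3,8]
R16: Y=0.8929 on G[3,2]
V1: row V2−V8=10.5, i_V1 at 2,8
solve → V1=0.4156, V2=10.50, V3=8.200, V4=8.277, V5=10.06, V6=10.06, V7=10.06, V8=0.000
aux → i_L1=-0.06135, i_L2=0.06135, i_L3=0.04665, i_V1=-9.395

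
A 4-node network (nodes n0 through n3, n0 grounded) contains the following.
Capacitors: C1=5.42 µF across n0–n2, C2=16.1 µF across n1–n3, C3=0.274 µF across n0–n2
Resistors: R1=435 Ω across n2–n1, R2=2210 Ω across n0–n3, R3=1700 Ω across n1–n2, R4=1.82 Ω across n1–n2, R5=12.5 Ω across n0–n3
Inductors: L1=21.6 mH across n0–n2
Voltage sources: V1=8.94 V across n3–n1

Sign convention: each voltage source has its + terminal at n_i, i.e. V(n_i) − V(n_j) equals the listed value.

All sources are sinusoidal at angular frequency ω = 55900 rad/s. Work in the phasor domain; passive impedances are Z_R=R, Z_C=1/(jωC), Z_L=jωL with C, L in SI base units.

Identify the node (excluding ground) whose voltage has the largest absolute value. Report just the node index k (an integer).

Apply KCL at each of the 3 non-ground nodes and solve the resulting linear system.
Node n1: branches {R1, C2, R3, R4, V1} → V_1 = -1.501+1.646j
Node n2: branches {C1, R1, R3, C3, R4, L1} → V_2 = -0.4170+1.885j
Node n3: branches {C2, R2, R5, V1} → V_3 = 7.439+1.646j
Source currents: i(V1)=-0.5985-8.178j

3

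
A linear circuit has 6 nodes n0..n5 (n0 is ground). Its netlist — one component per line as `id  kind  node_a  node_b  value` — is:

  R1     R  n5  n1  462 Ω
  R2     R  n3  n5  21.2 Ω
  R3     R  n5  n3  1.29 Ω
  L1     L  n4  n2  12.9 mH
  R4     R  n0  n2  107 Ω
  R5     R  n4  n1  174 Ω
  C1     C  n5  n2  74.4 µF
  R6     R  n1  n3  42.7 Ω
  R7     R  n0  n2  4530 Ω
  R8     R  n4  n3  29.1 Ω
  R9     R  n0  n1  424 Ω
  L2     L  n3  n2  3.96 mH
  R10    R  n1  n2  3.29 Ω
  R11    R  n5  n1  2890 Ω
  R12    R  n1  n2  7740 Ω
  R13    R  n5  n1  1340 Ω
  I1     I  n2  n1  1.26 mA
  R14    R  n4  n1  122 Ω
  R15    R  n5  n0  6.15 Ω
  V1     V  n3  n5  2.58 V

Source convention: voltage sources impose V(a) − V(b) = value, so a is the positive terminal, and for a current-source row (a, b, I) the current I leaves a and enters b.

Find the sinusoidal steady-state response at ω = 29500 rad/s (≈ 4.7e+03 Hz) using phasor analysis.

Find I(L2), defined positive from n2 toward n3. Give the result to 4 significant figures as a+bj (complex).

-0.0003010+0.02218j A

MNA unknowns: 5 node voltages V₁..V_5 plus 1 source current (V1)
R1: Y=0.002165+0.000j on G[5,1]
R2: Y=0.04717+0.000j on G[3,5]
R3: Y=0.7752+0.000j on G[5,3]
L1: Y=0.000-0.002628j on G[4,2]
R4: Y=0.009346+0.000j on G[0,2]
R5: Y=0.005747+0.000j on G[4,1]
C1: Y=0.000+2.195j on G[5,2]
R6: Y=0.02342+0.000j on G[1,3]
R7: Y=0.0002208+0.000j on G[0,2]
R8: Y=0.03436+0.000j on G[4,3]
R9: Y=0.002358+0.000j on G[0,1]
L2: Y=0.000-0.008560j on G[3,2]
R10: Y=0.3040+0.000j on G[1,2]
R11: Y=0.0003460+0.000j on G[5,1]
R12: Y=0.0001292+0.000j on G[1,2]
R13: Y=0.0007463+0.000j on G[5,1]
I1: z[2]−=0.00126, z[1]+=0.00126
R14: Y=0.008197+0.000j on G[4,1]
R15: Y=0.1626+0.000j on G[5,0]
V1: row V3−V5=2.58, i_V1 at 3,5
solve → V1=0.2416-0.02467j, V2=-0.01381-0.03287j, V3=2.577+0.002292j, V4=1.896+0.09839j, V5=-0.002692+0.002292j
aux → i_V1=-2.200+0.02485j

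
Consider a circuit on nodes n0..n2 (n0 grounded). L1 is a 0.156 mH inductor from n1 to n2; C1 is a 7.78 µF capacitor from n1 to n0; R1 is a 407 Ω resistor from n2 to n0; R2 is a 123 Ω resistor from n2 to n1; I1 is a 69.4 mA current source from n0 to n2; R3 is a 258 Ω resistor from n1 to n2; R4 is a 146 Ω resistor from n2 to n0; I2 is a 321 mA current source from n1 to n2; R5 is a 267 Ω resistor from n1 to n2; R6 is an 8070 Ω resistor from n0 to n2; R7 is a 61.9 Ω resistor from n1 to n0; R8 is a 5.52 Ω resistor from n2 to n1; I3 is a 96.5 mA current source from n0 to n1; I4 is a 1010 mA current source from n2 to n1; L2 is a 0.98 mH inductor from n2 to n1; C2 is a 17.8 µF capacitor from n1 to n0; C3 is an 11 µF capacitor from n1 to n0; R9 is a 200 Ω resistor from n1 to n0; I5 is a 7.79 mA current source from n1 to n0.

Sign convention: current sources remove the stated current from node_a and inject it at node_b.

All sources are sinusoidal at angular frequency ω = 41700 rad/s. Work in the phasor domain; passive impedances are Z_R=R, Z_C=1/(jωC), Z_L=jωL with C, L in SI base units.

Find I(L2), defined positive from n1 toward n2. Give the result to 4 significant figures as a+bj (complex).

Element admittances at ω=41700 rad/s:
  Y(L1) = 0.000-0.1537j S between n1,n2
  Y(C1) = 0.000+0.3244j S between n1,n0
  Y(R1) = 0.002457+0.000j S between n2,n0
  Y(R2) = 0.008130+0.000j S between n2,n1
  I1: injects 0.0694 A into n2 (from n0)
  Y(R3) = 0.003876+0.000j S between n1,n2
  Y(R4) = 0.006849+0.000j S between n2,n0
  I2: injects 0.321 A into n2 (from n1)
  Y(R5) = 0.003745+0.000j S between n1,n2
  Y(R6) = 0.0001239+0.000j S between n0,n2
  Y(R7) = 0.01616+0.000j S between n1,n0
  Y(R8) = 0.1812+0.000j S between n2,n1
  I3: injects 0.0965 A into n1 (from n0)
  I4: injects 1.01 A into n1 (from n2)
  Y(L2) = 0.000-0.02447j S between n2,n1
  Y(C2) = 0.000+0.7423j S between n1,n0
  Y(C3) = 0.000+0.4587j S between n1,n0
  Y(R9) = 0.005000+0.000j S between n1,n0
  I5: injects 0.00779 A into n0 (from n1)
Assemble and solve the 2×2 MNA system:
  V(n1)=0.01145-0.1141j  V(n2)=-1.711-1.597j

0.03628-0.04216j A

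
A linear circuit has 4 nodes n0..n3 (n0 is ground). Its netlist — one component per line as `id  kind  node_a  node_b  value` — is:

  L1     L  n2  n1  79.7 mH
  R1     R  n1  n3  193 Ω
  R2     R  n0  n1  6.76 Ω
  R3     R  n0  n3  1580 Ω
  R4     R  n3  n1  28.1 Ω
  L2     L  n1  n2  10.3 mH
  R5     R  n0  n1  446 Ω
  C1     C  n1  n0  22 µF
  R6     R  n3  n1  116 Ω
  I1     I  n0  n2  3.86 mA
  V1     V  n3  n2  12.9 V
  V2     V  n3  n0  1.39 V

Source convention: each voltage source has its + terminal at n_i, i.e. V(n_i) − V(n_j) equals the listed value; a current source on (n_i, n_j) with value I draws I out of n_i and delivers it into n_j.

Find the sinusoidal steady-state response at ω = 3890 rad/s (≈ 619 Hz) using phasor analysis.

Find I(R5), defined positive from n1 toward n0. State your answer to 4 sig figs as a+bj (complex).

Apply KCL at each of the 3 non-ground nodes and solve the resulting linear system.
Node n1: branches {L1, R1, R2, R4, L2, R5, C1, R6} → V_1 = 0.7495+1.410j
Node n2: branches {L1, L2, I1, V1} → V_2 = -11.51+0.000j
Node n3: branches {R1, R3, R4, R6, V1, V2} → V_3 = 1.390+0.000j
Source currents: i(V1)=-0.04360+0.3455j, i(V2)=0.01109-0.2759j

0.001681+0.003161j A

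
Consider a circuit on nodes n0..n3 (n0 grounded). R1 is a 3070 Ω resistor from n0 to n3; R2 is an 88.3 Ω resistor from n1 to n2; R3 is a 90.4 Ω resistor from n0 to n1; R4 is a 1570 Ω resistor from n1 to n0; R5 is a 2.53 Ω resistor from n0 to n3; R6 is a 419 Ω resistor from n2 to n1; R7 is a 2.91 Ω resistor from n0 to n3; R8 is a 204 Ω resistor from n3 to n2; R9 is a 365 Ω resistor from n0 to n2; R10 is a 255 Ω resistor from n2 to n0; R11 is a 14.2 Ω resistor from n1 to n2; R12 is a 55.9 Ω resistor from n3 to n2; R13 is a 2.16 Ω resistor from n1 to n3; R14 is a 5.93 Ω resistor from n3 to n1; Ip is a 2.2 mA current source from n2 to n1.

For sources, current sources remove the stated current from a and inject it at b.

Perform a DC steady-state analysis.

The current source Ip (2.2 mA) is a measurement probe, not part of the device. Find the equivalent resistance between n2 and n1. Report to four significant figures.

Apply KCL at each of the 3 non-ground nodes and solve the resulting linear system.
Node n1: branches {R2, R3, R4, R6, R11, R13, R14, Ip} → V_1 = 0.001006
Node n2: branches {R2, R6, R8, R9, R10, R11, R12, Ip} → V_2 = -0.01859
Node n3: branches {R1, R5, R7, R8, R12, R13, R14} → V_3 = 0.0001516

R_eq = 8.909 Ω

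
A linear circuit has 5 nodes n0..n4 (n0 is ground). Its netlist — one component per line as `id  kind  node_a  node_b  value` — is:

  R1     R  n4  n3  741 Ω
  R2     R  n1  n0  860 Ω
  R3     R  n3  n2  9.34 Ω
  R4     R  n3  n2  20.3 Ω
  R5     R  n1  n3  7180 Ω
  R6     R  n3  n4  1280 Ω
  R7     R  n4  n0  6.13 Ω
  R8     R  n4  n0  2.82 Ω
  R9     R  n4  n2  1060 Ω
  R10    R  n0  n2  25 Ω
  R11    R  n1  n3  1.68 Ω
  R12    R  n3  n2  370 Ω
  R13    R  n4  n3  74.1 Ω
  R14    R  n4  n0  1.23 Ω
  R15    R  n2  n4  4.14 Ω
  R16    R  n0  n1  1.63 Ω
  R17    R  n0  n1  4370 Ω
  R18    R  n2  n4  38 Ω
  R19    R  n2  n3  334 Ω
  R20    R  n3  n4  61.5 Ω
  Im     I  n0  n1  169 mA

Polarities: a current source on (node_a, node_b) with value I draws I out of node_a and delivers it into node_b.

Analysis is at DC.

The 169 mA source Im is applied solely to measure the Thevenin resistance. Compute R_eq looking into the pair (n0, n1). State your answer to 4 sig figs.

MNA unknowns: 4 node voltages V₁..V_4
R1: Y=0.001350 on G[4,3]
R2: Y=0.001163 on G[1,0]
R3: Y=0.1071 on G[3,2]
R4: Y=0.04926 on G[3,2]
R5: Y=0.0001393 on G[1,3]
R6: Y=0.0007813 on G[3,4]
R7: Y=0.1631 on G[4,0]
R8: Y=0.3546 on G[4,0]
R9: Y=0.0009434 on G[4,2]
R10: Y=0.04000 on G[0,2]
R11: Y=0.5952 on G[1,3]
R12: Y=0.002703 on G[3,2]
R13: Y=0.01350 on G[4,3]
R14: Y=0.8130 on G[4,0]
R15: Y=0.2415 on G[2,4]
R16: Y=0.6135 on G[0,1]
R17: Y=0.0002288 on G[0,1]
R18: Y=0.02632 on G[2,4]
R19: Y=0.002994 on G[2,3]
R20: Y=0.01626 on G[3,4]
Im: z[0]−=0.169, z[1]+=0.169
solve → V1=0.2347, V2=0.07579, V3=0.1933, V4=0.01627

R_eq = 1.389 Ω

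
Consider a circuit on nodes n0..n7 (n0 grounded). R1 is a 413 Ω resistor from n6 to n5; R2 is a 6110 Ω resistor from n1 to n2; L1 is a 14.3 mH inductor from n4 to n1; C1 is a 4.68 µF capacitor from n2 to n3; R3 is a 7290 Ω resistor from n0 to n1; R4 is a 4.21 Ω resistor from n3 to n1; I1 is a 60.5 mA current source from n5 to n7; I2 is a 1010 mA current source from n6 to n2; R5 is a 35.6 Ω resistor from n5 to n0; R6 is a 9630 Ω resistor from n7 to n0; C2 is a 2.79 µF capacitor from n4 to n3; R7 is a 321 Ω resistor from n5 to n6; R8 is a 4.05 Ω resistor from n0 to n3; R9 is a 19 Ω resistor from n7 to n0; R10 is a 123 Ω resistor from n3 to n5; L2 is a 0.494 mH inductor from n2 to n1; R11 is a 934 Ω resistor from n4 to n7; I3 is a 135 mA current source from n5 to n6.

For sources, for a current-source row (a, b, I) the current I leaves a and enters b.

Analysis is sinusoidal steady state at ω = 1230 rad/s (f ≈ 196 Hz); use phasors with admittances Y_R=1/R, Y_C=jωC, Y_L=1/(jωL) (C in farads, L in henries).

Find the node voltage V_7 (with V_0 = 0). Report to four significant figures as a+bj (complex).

1.274-0.005978j V

Element admittances at ω=1230 rad/s:
  Y(R1) = 0.002421+0.000j S between n6,n5
  Y(R2) = 0.0001637+0.000j S between n1,n2
  Y(L1) = 0.000-0.05685j S between n4,n1
  Y(C1) = 0.000+0.005756j S between n2,n3
  Y(R3) = 0.0001372+0.000j S between n0,n1
  Y(R4) = 0.2375+0.000j S between n3,n1
  I1: injects 0.0605 A into n7 (from n5)
  I2: injects 1.01 A into n2 (from n6)
  Y(R5) = 0.02809+0.000j S between n5,n0
  Y(R6) = 0.0001038+0.000j S between n7,n0
  Y(C2) = 0.000+0.003432j S between n4,n3
  Y(R7) = 0.003115+0.000j S between n5,n6
  Y(R8) = 0.2469+0.000j S between n0,n3
  Y(R9) = 0.05263+0.000j S between n7,n0
  Y(R10) = 0.008130+0.000j S between n3,n5
  Y(L2) = 0.000-1.646j S between n2,n1
  Y(R11) = 0.001071+0.000j S between n4,n7
  I3: injects 0.135 A into n6 (from n5)
Assemble and solve the 7×7 MNA system:
  V(n1)=7.236-0.1649j  V(n2)=7.251+0.4503j  V(n3)=3.009+0.001334j  V(n4)=7.501-0.3004j  V(n5)=-28.88+0.0002995j  V(n6)=-186.9+0.0002995j  V(n7)=1.274-0.005978j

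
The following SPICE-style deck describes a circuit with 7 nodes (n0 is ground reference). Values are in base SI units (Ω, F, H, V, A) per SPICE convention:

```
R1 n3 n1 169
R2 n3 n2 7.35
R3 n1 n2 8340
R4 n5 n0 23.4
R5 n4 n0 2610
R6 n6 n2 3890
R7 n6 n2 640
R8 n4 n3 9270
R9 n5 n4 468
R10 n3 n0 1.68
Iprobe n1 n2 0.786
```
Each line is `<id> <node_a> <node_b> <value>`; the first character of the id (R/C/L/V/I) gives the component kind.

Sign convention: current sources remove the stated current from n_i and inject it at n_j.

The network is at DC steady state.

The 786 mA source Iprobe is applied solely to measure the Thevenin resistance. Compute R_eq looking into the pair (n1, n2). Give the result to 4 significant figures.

MNA unknowns: 6 node voltages V₁..V_6
R1: Y=0.005917 on G[3,1]
R2: Y=0.1361 on G[3,2]
R3: Y=0.0001199 on G[1,2]
R4: Y=0.04274 on G[5,0]
R5: Y=0.0003831 on G[4,0]
R6: Y=0.0002571 on G[6,2]
R7: Y=0.001563 on G[6,2]
R8: Y=0.0001079 on G[4,3]
R9: Y=0.002137 on G[5,4]
R10: Y=0.5952 on G[3,0]
Iprobe: z[1]−=0.786, z[2]+=0.786
solve → V1=-130.1, V2=5.657, V3=0.000, V4=0.000, V5=0.000, V6=5.657

R_eq = 172.7 Ω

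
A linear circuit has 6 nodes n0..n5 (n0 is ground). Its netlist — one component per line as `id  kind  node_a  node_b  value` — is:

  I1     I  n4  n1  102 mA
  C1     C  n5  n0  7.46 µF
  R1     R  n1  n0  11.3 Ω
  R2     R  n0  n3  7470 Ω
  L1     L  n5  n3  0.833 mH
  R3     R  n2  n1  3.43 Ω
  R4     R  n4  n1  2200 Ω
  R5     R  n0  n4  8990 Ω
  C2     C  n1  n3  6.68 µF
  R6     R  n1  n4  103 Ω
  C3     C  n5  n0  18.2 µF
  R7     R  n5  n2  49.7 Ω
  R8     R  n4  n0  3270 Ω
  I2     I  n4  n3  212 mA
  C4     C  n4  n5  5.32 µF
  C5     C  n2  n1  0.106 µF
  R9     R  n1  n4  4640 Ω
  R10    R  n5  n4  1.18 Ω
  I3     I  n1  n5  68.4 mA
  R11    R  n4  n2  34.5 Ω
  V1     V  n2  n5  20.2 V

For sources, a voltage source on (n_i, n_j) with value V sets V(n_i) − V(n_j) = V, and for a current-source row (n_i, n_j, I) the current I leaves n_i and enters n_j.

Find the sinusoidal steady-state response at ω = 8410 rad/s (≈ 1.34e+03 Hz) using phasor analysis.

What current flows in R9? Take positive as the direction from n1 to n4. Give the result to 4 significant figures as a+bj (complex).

0.002883-0.0009562j A

Apply KCL at each of the 5 non-ground nodes and solve the resulting linear system.
Node n1: branches {I1, R1, R3, R4, C2, R6, C5, R9, I3} → V_1 = 13.42+0.9825j
Node n2: branches {R3, R7, C5, R11, V1} → V_2 = 19.78+5.498j
Node n3: branches {R2, L1, C2, I2} → V_3 = -9.386+10.89j
Node n4: branches {I1, R4, R5, R6, R8, I2, C4, R9, R10, R11} → V_4 = 0.04404+5.419j
Node n5: branches {C1, L1, C3, R7, C4, R10, I3, V1} → V_5 = -0.4201+5.498j
Source currents: i(V1)=-2.828-1.324j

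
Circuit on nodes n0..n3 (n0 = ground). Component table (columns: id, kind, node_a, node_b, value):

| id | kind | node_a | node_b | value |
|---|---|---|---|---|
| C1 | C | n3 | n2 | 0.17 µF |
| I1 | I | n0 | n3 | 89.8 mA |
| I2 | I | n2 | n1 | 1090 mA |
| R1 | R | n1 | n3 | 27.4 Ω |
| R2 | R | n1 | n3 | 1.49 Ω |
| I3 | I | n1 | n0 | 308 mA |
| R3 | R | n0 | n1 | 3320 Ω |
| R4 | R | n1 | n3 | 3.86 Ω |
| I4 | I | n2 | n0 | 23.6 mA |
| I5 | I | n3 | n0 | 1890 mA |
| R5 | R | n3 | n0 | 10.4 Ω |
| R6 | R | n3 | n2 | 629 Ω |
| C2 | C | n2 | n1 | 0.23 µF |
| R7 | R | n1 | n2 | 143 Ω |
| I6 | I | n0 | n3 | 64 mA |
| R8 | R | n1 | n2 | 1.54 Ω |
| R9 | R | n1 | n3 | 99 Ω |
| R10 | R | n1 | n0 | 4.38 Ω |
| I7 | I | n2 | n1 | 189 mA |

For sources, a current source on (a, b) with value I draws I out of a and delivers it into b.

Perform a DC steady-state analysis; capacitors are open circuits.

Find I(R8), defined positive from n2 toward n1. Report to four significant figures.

MNA unknowns: 3 node voltages V₁..V_3
C1: Y=0.000 on G[3,2]
I1: z[0]−=0.0898, z[3]+=0.0898
I2: z[2]−=1.09, z[1]+=1.09
R1: Y=0.03650 on G[1,3]
R2: Y=0.6711 on G[1,3]
I3: z[1]−=0.308, z[0]+=0.308
R3: Y=0.0003012 on G[0,1]
R4: Y=0.2591 on G[1,3]
I4: z[2]−=0.0236, z[0]+=0.0236
I5: z[3]−=1.89, z[0]+=1.89
R5: Y=0.09615 on G[3,0]
R6: Y=0.001590 on G[3,2]
C2: Y=0.000 on G[2,1]
R7: Y=0.006993 on G[1,2]
I6: z[0]−=0.064, z[3]+=0.064
R8: Y=0.6494 on G[1,2]
R9: Y=0.01010 on G[1,3]
R10: Y=0.2283 on G[1,0]
I7: z[2]−=0.189, z[1]+=0.189
solve → V1=-6.048, V2=-8.030, V3=-7.126

-1.287 A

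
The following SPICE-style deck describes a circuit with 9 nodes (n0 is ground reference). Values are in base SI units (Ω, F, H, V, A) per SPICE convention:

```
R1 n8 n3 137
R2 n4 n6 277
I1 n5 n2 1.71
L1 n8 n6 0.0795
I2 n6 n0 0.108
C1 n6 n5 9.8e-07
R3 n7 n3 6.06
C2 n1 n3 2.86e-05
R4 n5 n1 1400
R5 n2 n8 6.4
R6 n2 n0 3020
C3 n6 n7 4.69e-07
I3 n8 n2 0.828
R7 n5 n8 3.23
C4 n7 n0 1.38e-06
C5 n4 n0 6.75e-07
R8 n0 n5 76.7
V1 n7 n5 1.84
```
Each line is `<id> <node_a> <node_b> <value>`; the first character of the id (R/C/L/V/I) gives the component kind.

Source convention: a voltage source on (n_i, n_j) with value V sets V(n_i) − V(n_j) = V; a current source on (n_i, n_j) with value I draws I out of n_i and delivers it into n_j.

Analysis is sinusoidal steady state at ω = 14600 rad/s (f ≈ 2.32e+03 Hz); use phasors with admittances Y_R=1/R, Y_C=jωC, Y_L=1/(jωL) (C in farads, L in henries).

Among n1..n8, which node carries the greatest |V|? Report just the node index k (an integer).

2

Element admittances at ω=14600 rad/s:
  Y(R1) = 0.007299+0.000j S between n8,n3
  Y(R2) = 0.003610+0.000j S between n4,n6
  I1: injects 1.71 A into n2 (from n5)
  Y(L1) = 0.000-0.0008615j S between n8,n6
  I2: injects 0.108 A into n0 (from n6)
  Y(C1) = 0.000+0.01431j S between n6,n5
  Y(R3) = 0.1650+0.000j S between n7,n3
  Y(C2) = 0.000+0.4176j S between n1,n3
  Y(R4) = 0.0007143+0.000j S between n5,n1
  Y(R5) = 0.1562+0.000j S between n2,n8
  Y(R6) = 0.0003311+0.000j S between n2,n0
  Y(C3) = 0.000+0.006847j S between n6,n7
  I3: injects 0.828 A into n2 (from n8)
  Y(R7) = 0.3096+0.000j S between n5,n8
  Y(C4) = 0.000+0.02015j S between n7,n0
  Y(C5) = 0.000+0.009855j S between n4,n0
  Y(R8) = 0.01304+0.000j S between n0,n5
  V1: constraint V(n7)−V(n5) = 1.84
Assemble and solve the 9×9 MNA system:
  V(n1)=-1.966+2.052j  V(n2)=17.69+2.058j  V(n3)=-1.966+2.049j  V(n4)=1.535+2.140j  V(n5)=-3.950+2.048j  V(n6)=-4.306+6.331j  V(n7)=-2.110+2.048j  V(n8)=1.485+2.062j
  i(V1)=0.03572+0.02758j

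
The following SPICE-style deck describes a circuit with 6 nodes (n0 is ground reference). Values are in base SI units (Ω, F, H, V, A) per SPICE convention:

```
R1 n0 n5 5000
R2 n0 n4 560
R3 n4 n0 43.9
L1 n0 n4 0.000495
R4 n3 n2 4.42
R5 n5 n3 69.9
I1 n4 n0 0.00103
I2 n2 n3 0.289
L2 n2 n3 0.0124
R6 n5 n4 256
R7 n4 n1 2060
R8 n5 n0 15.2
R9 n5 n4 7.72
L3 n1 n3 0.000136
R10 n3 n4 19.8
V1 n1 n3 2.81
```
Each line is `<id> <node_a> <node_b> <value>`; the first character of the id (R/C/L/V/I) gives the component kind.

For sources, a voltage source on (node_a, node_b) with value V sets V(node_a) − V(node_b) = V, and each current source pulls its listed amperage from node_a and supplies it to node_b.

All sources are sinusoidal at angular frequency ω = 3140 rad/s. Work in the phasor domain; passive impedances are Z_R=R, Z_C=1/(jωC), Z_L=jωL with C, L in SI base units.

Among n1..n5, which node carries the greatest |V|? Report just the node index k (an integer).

Element admittances at ω=3140 rad/s:
  Y(R1) = 0.0002000+0.000j S between n0,n5
  Y(R2) = 0.001786+0.000j S between n0,n4
  Y(R3) = 0.02278+0.000j S between n4,n0
  Y(L1) = 0.000-0.6434j S between n0,n4
  Y(R4) = 0.2262+0.000j S between n3,n2
  Y(R5) = 0.01431+0.000j S between n5,n3
  I1: injects 0.00103 A into n0 (from n4)
  I2: injects 0.289 A into n3 (from n2)
  Y(L2) = 0.000-0.02568j S between n2,n3
  Y(R6) = 0.003906+0.000j S between n5,n4
  Y(R7) = 0.0004854+0.000j S between n4,n1
  Y(R8) = 0.06579+0.000j S between n5,n0
  Y(R9) = 0.1295+0.000j S between n5,n4
  Y(L3) = 0.000-2.342j S between n1,n3
  Y(R10) = 0.05051+0.000j S between n3,n4
  V1: constraint V(n1)−V(n3) = 2.81
Assemble and solve the 6×6 MNA system:
  V(n1)=2.789-0.001340j  V(n2)=-1.282-0.1445j  V(n3)=-0.02135-0.001340j  V(n4)=-0.0001562-0.001438j  V(n5)=-0.001526-0.0009877j
  i(V1)=-0.001354+6.580j

1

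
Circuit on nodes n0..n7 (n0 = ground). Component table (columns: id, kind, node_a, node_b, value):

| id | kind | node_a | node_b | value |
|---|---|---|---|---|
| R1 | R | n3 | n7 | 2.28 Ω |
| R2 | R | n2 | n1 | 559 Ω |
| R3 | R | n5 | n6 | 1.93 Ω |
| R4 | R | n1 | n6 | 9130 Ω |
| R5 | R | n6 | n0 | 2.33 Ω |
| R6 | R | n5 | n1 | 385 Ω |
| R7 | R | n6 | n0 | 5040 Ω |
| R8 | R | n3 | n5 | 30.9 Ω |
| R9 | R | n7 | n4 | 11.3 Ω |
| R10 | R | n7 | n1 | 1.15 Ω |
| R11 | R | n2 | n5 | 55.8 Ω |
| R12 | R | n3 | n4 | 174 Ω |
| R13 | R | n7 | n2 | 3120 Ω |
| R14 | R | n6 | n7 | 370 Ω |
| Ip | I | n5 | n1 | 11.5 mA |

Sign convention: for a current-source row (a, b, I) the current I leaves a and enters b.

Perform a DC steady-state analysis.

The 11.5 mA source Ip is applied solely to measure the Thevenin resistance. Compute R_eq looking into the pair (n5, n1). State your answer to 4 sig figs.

Apply KCL at each of the 7 non-ground nodes and solve the resulting linear system.
Node n1: branches {R2, R4, R6, R10, Ip} → V_1 = 0.3158
Node n2: branches {R2, R11, R13} → V_2 = 0.03159
Node n3: branches {R1, R8, R12} → V_3 = 0.2833
Node n4: branches {R9, R12} → V_4 = 0.3029
Node n5: branches {R3, R6, R8, R11, Ip} → V_5 = -0.001653
Node n6: branches {R3, R4, R5, R7, R14} → V_6 = 0.000
Node n7: branches {R1, R9, R10, R13, R14} → V_7 = 0.3041

R_eq = 27.60 Ω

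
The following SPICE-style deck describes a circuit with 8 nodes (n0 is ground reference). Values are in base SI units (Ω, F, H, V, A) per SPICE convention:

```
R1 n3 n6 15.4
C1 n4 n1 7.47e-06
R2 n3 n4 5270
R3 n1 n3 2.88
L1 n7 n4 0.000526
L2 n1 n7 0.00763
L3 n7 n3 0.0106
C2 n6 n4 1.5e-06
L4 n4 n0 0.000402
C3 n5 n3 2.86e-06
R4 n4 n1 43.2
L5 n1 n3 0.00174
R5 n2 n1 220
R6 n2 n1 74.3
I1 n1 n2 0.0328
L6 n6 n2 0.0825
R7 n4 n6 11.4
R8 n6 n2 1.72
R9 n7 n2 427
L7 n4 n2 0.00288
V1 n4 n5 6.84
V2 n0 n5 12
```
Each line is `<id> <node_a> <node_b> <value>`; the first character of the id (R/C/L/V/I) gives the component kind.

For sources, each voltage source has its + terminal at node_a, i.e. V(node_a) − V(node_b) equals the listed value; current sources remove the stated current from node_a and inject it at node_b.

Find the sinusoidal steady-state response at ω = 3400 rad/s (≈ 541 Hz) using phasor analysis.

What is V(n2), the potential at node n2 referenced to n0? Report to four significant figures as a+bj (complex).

Apply KCL at each of the 7 non-ground nodes and solve the resulting linear system.
Node n1: branches {C1, R3, L2, R4, L5, R5, R6, I1} → V_1 = -5.117-0.6917j
Node n2: branches {R5, R6, I1, L6, R8, R9, L7} → V_2 = -4.805-0.1060j
Node n3: branches {R1, R2, R3, L3, C3, L5} → V_3 = -5.035-0.7292j
Node n4: branches {C1, R2, L1, C2, L4, R4, R7, L7, V1} → V_4 = -5.160+0.000j
Node n5: branches {C3, V1, V2} → V_5 = -12.00+0.000j
Node n6: branches {R1, C2, L6, R7, R8} → V_6 = -4.868-0.1508j
Node n7: branches {L1, L2, L3, R9} → V_7 = -5.152-0.07368j
Source currents: i(V1)=-0.007091-3.843j, i(V2)=0.000+3.775j

-4.805-0.1060j V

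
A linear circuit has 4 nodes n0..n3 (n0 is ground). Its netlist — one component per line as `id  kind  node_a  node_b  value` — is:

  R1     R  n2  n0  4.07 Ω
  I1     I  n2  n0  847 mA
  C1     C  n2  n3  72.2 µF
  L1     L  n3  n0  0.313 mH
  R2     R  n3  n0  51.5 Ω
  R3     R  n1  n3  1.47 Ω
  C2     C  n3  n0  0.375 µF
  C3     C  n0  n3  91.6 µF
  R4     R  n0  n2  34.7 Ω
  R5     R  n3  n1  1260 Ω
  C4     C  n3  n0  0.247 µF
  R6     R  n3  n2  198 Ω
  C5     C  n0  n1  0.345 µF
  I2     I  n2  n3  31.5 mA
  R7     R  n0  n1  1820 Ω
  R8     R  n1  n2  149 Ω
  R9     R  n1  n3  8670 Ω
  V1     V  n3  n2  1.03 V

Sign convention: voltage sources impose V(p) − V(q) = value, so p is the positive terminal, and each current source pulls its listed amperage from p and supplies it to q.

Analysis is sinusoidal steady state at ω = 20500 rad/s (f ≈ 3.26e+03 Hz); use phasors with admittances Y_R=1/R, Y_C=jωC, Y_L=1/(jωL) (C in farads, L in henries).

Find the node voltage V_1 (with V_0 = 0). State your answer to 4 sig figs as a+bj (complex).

MNA unknowns: 3 node voltages V₁..V_3 plus 1 source current (V1)
R1: Y=0.2457+0.000j on G[2,0]
I1: z[2]−=0.847, z[0]+=0.847
C1: Y=0.000+1.480j on G[2,3]
L1: Y=0.000-0.1558j on G[3,0]
R2: Y=0.01942+0.000j on G[3,0]
R3: Y=0.6803+0.000j on G[1,3]
C2: Y=0.000+0.007687j on G[3,0]
C3: Y=0.000+1.878j on G[0,3]
R4: Y=0.02882+0.000j on G[0,2]
R5: Y=0.0007937+0.000j on G[3,1]
C4: Y=0.000+0.005063j on G[3,0]
R6: Y=0.005051+0.000j on G[3,2]
C5: Y=0.000+0.007072j on G[0,1]
I2: z[2]−=0.0315, z[3]+=0.0315
R7: Y=0.0005495+0.000j on G[0,1]
R8: Y=0.006711+0.000j on G[1,2]
R9: Y=0.0001153+0.000j on G[1,3]
V1: row V3−V2=1.03, i_V1 at 3,2
solve → V1=-0.05998+0.3153j, V2=-1.083+0.3149j, V3=-0.05322+0.3149j
aux → i_V1=0.5691-1.438j

-0.05998+0.3153j V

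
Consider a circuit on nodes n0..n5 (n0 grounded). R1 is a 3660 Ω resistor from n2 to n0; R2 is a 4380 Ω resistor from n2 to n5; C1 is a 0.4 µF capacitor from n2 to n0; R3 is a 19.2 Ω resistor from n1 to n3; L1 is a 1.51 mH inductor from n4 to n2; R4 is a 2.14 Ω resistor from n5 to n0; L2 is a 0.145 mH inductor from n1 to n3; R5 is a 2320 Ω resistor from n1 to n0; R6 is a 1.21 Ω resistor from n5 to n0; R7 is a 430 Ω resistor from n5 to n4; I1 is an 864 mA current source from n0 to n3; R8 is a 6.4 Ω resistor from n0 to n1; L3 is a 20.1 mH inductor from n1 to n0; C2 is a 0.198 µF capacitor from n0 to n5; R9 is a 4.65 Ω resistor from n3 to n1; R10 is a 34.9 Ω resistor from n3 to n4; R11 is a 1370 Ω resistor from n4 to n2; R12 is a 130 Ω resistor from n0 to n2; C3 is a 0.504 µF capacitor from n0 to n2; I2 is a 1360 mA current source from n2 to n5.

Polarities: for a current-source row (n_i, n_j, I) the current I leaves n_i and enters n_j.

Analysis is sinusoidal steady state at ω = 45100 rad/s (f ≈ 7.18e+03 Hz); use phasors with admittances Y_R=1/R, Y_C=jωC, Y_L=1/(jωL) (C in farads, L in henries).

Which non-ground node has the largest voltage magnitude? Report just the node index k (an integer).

Apply KCL at each of the 5 non-ground nodes and solve the resulting linear system.
Node n1: branches {R3, L2, R5, R8, L3, R9} → V_1 = 6.391+2.795j
Node n2: branches {R1, R2, C1, L1, R11, R12, C3, I2} → V_2 = -18.53+33.78j
Node n3: branches {R3, L2, I1, R9, R10} → V_3 = 8.527+5.631j
Node n4: branches {L1, R7, R10, R11} → V_4 = 13.43+20.67j
Node n5: branches {R2, R4, R6, R7, C2, I2} → V_5 = 1.070+0.03566j

2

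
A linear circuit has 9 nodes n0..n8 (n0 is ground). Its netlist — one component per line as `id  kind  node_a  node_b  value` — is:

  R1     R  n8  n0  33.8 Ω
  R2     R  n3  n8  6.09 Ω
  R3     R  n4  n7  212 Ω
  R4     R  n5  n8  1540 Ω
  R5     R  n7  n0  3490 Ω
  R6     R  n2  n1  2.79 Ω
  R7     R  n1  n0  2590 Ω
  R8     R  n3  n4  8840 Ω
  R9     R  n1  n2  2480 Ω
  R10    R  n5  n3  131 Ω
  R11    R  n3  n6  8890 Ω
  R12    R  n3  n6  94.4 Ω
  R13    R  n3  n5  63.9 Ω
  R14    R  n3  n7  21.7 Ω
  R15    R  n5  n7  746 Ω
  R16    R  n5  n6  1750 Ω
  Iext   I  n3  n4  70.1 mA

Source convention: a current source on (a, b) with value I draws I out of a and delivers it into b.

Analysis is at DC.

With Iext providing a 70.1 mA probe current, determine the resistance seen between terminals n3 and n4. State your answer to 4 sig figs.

MNA unknowns: 8 node voltages V₁..V_8
R1: Y=0.02959 on G[8,0]
R2: Y=0.1642 on G[3,8]
R3: Y=0.004717 on G[4,7]
R4: Y=0.0006494 on G[5,8]
R5: Y=0.0002865 on G[7,0]
R6: Y=0.3584 on G[2,1]
R7: Y=0.0003861 on G[1,0]
R8: Y=0.0001131 on G[3,4]
R9: Y=0.0004032 on G[1,2]
R10: Y=0.007634 on G[5,3]
R11: Y=0.0001125 on G[3,6]
R12: Y=0.01059 on G[3,6]
R13: Y=0.01565 on G[3,5]
R14: Y=0.04608 on G[3,7]
R15: Y=0.001340 on G[5,7]
R16: Y=0.0005714 on G[5,6]
Iext: z[3]−=0.0701, z[4]+=0.0701
solve → V1=0.000, V2=0.000, V3=-0.01648, V4=15.90, V5=0.05804, V6=-0.01271, V7=1.417, V8=-0.01373

R_eq = 227.0 Ω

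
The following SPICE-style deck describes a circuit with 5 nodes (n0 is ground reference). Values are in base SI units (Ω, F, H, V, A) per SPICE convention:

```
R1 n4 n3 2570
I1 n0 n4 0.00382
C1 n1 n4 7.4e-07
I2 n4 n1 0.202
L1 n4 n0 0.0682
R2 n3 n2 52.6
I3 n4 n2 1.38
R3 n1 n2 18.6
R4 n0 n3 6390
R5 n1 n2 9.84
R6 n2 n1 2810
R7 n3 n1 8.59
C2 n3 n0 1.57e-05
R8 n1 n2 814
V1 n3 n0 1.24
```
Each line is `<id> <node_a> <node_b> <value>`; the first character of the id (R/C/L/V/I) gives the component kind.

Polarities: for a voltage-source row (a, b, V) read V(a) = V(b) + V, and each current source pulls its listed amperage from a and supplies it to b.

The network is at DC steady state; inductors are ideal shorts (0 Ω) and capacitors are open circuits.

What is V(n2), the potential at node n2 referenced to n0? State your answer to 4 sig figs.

MNA unknowns: 4 node voltages V₁..V_4 plus 2 source currents (L1, V1)
R1: Y=0.0003891 on G[4,3]
I1: z[0]−=0.00382, z[4]+=0.00382
C1: Y=0.000 on G[1,4]
I2: z[4]−=0.202, z[1]+=0.202
L1: row V4−V0=0, i_L1 at 4,0
R2: Y=0.01901 on G[3,2]
I3: z[4]−=1.38, z[2]+=1.38
R3: Y=0.05376 on G[1,2]
R4: Y=0.0001565 on G[0,3]
R5: Y=0.1016 on G[1,2]
R6: Y=0.0003559 on G[2,1]
R7: Y=0.1164 on G[3,1]
C2: Y=0.000 on G[3,0]
R8: Y=0.001229 on G[1,2]
V1: row V3−V0=1.24, i_V1 at 3,0
solve → V1=11.98, V2=18.66, V3=1.240, V4=0.000
aux → i_L1=-1.578, i_V1=1.581

18.66 V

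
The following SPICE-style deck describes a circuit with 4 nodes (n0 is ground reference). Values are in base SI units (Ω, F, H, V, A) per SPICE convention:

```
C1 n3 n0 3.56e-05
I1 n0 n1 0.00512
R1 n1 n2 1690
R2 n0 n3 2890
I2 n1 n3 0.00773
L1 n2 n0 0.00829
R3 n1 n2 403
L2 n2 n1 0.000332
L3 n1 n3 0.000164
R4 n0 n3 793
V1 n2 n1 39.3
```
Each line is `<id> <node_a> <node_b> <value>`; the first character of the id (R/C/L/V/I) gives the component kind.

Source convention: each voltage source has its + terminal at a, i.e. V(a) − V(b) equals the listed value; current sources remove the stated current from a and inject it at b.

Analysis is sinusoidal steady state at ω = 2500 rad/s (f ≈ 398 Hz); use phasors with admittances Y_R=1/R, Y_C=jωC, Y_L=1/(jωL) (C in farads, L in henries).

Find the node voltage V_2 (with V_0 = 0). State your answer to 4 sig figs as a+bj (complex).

82.22+1.561j V

Apply KCL at each of the 3 non-ground nodes and solve the resulting linear system.
Node n1: branches {I1, R1, I2, R3, L2, L3, V1} → V_1 = 42.92+1.561j
Node n2: branches {R1, L1, R3, L2, V1} → V_2 = 82.22+1.561j
Node n3: branches {C1, R2, I2, L3, R4} → V_3 = 44.55+1.593j
Source currents: i(V1)=-0.1961+51.32j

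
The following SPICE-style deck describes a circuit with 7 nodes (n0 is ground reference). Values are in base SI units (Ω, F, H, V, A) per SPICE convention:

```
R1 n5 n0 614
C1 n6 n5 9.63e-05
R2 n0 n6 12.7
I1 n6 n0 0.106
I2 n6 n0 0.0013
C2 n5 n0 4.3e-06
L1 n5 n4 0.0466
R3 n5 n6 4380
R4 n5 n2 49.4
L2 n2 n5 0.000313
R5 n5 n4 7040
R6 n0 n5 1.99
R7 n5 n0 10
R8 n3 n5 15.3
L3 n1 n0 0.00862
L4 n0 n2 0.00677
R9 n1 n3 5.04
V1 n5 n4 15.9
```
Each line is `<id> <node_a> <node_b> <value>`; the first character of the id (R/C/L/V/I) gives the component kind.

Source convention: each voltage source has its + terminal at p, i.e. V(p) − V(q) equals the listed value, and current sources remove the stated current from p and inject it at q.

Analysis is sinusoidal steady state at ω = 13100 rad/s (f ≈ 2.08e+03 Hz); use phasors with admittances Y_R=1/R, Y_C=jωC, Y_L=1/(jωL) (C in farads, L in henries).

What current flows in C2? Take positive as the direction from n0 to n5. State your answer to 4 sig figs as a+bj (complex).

-1.070e-05+0.008801j A

Element admittances at ω=13100 rad/s:
  Y(R1) = 0.001629+0.000j S between n5,n0
  Y(C1) = 0.000+1.262j S between n6,n5
  Y(R2) = 0.07874+0.000j S between n0,n6
  I1: injects 0.106 A into n0 (from n6)
  I2: injects 0.0013 A into n0 (from n6)
  Y(C2) = 0.000+0.05633j S between n5,n0
  Y(L1) = 0.000-0.001638j S between n5,n4
  Y(R3) = 0.0002283+0.000j S between n5,n6
  Y(R4) = 0.02024+0.000j S between n5,n2
  Y(L2) = 0.000-0.2439j S between n2,n5
  Y(R5) = 0.0001420+0.000j S between n5,n4
  Y(R6) = 0.5025+0.000j S between n0,n5
  Y(R7) = 0.1000+0.000j S between n5,n0
  Y(R8) = 0.06536+0.000j S between n3,n5
  Y(L3) = 0.000-0.008856j S between n1,n0
  Y(L4) = 0.000-0.01128j S between n0,n2
  Y(R9) = 0.1984+0.000j S between n1,n3
  V1: constraint V(n5)−V(n4) = 15.9
Assemble and solve the 7×7 MNA system:
  V(n1)=-0.1513-0.02744j  V(n2)=-0.1494-0.0007258j  V(n3)=-0.1525-0.02069j  V(n4)=-16.06-0.0001899j  V(n5)=-0.1562-0.0001899j  V(n6)=-0.1609+0.07482j
  i(V1)=-0.002259+0.02605j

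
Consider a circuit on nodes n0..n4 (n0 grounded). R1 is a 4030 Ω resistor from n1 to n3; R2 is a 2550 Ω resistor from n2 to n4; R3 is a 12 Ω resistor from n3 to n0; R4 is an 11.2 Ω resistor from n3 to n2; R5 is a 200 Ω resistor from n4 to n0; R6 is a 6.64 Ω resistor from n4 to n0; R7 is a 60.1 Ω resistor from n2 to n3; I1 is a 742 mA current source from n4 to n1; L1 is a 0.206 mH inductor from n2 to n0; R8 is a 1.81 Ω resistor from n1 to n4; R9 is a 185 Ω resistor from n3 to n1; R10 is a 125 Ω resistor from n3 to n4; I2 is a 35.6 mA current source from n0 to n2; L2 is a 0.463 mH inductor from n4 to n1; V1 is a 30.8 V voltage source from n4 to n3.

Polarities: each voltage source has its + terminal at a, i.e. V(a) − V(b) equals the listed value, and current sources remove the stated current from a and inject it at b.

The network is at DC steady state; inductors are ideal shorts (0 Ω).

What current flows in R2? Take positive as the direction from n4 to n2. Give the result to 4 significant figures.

0.006621 A

MNA unknowns: 4 node voltages V₁..V_4 plus 3 source currents (L1, L2, V1)
R1: Y=0.0002481 on G[1,3]
R2: Y=0.0003922 on G[2,4]
R3: Y=0.08333 on G[3,0]
R4: Y=0.08929 on G[3,2]
R5: Y=0.005000 on G[4,0]
R6: Y=0.1506 on G[4,0]
R7: Y=0.01664 on G[2,3]
I1: z[4]−=0.742, z[1]+=0.742
L1: row V2−V0=0, i_L1 at 2,0
R8: Y=0.5525 on G[1,4]
R9: Y=0.005405 on G[3,1]
R10: Y=0.008000 on G[3,4]
I2: z[0]−=0.0356, z[2]+=0.0356
L2: row V4−V1=0, i_L2 at 4,1
V1: row V4−V3=30.8, i_V1 at 4,3
solve → V1=16.88, V2=0.000, V3=-13.92, V4=16.88
aux → i_L1=-1.432, i_L2=-0.5679, i_V1=-3.054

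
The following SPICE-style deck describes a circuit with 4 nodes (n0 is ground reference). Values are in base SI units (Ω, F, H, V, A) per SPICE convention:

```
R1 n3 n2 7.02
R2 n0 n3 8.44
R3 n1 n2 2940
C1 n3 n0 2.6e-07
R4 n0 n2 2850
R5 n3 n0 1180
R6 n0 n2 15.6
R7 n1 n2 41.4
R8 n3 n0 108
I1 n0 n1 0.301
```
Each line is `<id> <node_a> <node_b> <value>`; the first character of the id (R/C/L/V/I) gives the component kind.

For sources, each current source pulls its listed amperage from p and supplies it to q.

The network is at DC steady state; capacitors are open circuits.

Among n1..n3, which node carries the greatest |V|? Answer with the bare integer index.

Element admittances at DC:
  Y(R1) = 0.1425 S between n3,n2
  Y(R2) = 0.1185 S between n0,n3
  Y(R3) = 0.0003401 S between n1,n2
  Y(C1) = 0.000 S between n3,n0
  Y(R4) = 0.0003509 S between n0,n2
  Y(R5) = 0.0008475 S between n3,n0
  Y(R6) = 0.06410 S between n0,n2
  Y(R7) = 0.02415 S between n1,n2
  Y(R8) = 0.009259 S between n3,n0
  I1: injects 0.301 A into n1 (from n0)
Assemble and solve the 3×3 MNA system:
  V(n1)=14.57  V(n2)=2.280  V(n3)=1.198

1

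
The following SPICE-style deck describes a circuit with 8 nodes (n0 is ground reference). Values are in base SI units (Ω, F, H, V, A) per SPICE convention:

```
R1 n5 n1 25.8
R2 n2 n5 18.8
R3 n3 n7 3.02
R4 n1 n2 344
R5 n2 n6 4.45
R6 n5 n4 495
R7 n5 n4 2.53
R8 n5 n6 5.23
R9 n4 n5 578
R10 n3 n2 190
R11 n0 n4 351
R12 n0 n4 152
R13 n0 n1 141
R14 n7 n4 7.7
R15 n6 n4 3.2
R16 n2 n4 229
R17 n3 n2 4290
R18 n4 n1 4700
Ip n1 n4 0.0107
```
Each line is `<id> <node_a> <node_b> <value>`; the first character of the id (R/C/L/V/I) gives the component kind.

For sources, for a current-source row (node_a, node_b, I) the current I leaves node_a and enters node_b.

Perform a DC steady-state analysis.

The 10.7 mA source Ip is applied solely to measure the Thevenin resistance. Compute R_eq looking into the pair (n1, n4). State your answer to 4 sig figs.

R_eq = 23.22 Ω

Apply KCL at each of the 7 non-ground nodes and solve the resulting linear system.
Node n1: branches {R1, R4, R13, R18, Ip} → V_1 = -0.1418
Node n2: branches {R2, R4, R5, R10, R16, R17} → V_2 = 0.09456
Node n3: branches {R3, R10, R17} → V_3 = 0.1060
Node n4: branches {R6, R7, R9, R11, R12, R14, R15, R16, R18, Ip} → V_4 = 0.1066
Node n5: branches {R1, R2, R6, R7, R8, R9} → V_5 = 0.08926
Node n6: branches {R5, R8, R15} → V_6 = 0.09835
Node n7: branches {R3, R14} → V_7 = 0.1062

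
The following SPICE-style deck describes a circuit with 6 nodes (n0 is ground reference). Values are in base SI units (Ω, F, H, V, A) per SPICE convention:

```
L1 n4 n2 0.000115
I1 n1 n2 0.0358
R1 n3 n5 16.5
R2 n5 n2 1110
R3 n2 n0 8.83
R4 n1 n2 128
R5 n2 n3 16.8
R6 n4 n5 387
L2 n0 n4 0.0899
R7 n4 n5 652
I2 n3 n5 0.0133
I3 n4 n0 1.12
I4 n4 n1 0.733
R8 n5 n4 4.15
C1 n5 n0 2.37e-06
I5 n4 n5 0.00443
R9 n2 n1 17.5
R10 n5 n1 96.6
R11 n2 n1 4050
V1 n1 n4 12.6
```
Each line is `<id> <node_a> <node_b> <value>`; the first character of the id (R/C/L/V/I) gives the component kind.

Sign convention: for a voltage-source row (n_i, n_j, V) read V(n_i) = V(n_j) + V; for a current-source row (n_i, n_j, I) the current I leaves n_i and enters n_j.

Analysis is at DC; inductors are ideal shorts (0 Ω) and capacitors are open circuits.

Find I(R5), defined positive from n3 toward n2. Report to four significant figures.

0.008244 A

Apply KCL at each of the 5 non-ground nodes and solve the resulting linear system.
Node n1: branches {I1, R4, I4, R9, R10, R11, V1} → V_1 = 12.60
Node n2: branches {L1, I1, R2, R3, R4, R5, R9, R11} → V_2 = 0.000
Node n3: branches {R1, R5, I2} → V_3 = 0.1385
Node n4: branches {L1, R6, L2, R7, I3, I4, R8, I5, V1} → V_4 = 0.000
Node n5: branches {R1, R2, R6, R7, I2, R8, C1, I5, R10} → V_5 = 0.4940
Source currents: i(L1)=-0.8660, i(L2)=1.120, i(V1)=-0.2497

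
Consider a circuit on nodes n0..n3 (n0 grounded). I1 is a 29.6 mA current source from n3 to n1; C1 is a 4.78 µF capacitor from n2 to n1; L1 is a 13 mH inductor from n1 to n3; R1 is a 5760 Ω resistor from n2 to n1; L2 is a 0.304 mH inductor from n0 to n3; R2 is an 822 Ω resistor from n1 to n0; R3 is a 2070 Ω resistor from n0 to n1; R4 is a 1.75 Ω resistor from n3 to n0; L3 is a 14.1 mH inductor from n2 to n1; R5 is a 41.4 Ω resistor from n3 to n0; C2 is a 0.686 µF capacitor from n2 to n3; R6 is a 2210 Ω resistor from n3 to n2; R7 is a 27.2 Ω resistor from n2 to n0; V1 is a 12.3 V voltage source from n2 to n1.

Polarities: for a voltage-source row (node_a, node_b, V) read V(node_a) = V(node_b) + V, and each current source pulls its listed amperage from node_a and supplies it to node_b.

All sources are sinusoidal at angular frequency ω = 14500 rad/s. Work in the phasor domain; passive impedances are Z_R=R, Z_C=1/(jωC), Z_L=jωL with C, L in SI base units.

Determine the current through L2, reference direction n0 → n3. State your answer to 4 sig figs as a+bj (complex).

Apply KCL at each of the 3 non-ground nodes and solve the resulting linear system.
Node n1: branches {I1, C1, L1, R1, R2, R3, L3, V1} → V_1 = -11.23-1.811j
Node n2: branches {C1, R1, L3, C2, R6, R7, V1} → V_2 = 1.070-1.811j
Node n3: branches {I1, L1, L2, R4, R5, C2, R6} → V_3 = -0.06861+0.09085j
Source currents: i(V1)=-0.06091-0.7362j

-0.02061-0.01557j A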